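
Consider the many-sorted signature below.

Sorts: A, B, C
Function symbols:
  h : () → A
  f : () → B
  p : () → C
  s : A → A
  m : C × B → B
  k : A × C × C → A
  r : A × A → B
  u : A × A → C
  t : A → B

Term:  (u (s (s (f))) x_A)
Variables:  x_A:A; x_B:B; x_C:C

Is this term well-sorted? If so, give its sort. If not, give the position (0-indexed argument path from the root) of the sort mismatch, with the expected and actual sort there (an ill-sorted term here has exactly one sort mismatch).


ill-sorted at position [0, 0, 0]: expected A, got B

      (f) : B
    (s (f)) : ✗ arg 0 at [0, 0, 0] has sort B, expected A
  x_A : A


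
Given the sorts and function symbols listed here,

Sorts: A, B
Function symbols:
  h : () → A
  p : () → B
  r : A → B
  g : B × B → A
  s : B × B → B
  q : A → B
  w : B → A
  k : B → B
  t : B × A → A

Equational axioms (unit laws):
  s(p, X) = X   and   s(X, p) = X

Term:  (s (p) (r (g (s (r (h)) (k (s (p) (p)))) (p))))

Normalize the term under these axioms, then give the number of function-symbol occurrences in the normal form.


1. (s (p) (r (g (s (r (h)) (k (s (p) (p)))) (p))))  →  (r (g (s (r (h)) (k (s (p) (p)))) (p)))
2. (r (g (s (r (h)) (k (s (p) (p)))) (p)))  →  (r (g (s (r (h)) (k (p))) (p)))
normal form: (r (g (s (r (h)) (k (p))) (p)))

size = 8


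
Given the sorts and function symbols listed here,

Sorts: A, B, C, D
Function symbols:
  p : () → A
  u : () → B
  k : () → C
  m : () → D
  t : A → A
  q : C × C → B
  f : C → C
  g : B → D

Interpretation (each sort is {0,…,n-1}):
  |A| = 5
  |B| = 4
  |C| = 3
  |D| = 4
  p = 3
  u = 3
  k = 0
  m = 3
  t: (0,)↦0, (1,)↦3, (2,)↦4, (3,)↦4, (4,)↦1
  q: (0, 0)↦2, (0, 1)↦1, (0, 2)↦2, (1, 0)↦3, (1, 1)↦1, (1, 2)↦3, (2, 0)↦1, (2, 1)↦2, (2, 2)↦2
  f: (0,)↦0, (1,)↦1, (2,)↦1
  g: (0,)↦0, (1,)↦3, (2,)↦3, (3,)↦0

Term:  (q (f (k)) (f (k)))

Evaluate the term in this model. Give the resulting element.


value = 2

  k = 0
  (f (k)) = f(0,) = 0
  k = 0
  (f (k)) = f(0,) = 0
  (q (f (k)) (f (k))) = q(0, 0) = 2


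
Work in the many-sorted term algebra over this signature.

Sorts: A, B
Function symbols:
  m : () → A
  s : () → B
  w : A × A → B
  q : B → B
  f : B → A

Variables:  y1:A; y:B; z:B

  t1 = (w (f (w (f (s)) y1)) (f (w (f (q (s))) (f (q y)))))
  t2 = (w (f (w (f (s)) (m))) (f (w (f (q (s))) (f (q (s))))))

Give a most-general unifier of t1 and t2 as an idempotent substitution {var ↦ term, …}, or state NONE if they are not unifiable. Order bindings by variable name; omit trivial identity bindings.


{y ↦ (s), y1 ↦ (m)}


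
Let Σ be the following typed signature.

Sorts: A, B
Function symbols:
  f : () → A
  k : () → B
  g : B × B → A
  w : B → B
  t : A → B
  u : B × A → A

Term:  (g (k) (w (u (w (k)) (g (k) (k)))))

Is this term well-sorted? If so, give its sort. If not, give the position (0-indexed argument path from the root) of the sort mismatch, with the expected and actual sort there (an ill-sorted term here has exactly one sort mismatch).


ill-sorted at position [1, 0]: expected B, got A

  (k) : B
        (k) : B
      (w (k)) : B
        (k) : B
        (k) : B
      (g (k) (k)) : A
    (u (w (k)) (g (k) (k))) : A
  (w (u (w (k)) (g (k) (k)))) : ✗ arg 0 at [1, 0] has sort A, expected B


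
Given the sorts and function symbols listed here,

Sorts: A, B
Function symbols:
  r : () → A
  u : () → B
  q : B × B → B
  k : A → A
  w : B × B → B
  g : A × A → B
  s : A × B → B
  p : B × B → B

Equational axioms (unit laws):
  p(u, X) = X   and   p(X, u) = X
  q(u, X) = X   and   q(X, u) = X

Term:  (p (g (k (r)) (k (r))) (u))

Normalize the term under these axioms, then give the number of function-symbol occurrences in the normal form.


1. (p (g (k (r)) (k (r))) (u))  →  (g (k (r)) (k (r)))
normal form: (g (k (r)) (k (r)))

size = 5


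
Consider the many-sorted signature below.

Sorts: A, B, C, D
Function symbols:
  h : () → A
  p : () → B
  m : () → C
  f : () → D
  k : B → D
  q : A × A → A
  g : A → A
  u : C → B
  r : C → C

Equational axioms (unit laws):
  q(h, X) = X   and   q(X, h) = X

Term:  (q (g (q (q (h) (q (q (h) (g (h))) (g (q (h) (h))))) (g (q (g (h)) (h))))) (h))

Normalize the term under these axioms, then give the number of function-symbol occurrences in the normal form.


1. (q (g (q (q (h) (q (q (h) (g (h))) (g (q (h) (h))))) (g (q (g (h)) (h))))) (h))  →  (g (q (q (h) (q (q (h) (g (h))) (g (q (h) (h))))) (g (q (g (h)) (h)))))
2. (g (q (q (h) (q (q (h) (g (h))) (g (q (h) (h))))) (g (q (g (h)) (h)))))  →  (g (q (q (q (h) (g (h))) (g (q (h) (h)))) (g (q (g (h)) (h)))))
3. (g (q (q (q (h) (g (h))) (g (q (h) (h)))) (g (q (g (h)) (h)))))  →  (g (q (q (g (h)) (g (q (h) (h)))) (g (q (g (h)) (h)))))
4. (g (q (q (g (h)) (g (q (h) (h)))) (g (q (g (h)) (h)))))  →  (g (q (q (g (h)) (g (h))) (g (q (g (h)) (h)))))
5. (g (q (q (g (h)) (g (h))) (g (q (g (h)) (h)))))  →  (g (q (q (g (h)) (g (h))) (g (g (h)))))
normal form: (g (q (q (g (h)) (g (h))) (g (g (h)))))

size = 10


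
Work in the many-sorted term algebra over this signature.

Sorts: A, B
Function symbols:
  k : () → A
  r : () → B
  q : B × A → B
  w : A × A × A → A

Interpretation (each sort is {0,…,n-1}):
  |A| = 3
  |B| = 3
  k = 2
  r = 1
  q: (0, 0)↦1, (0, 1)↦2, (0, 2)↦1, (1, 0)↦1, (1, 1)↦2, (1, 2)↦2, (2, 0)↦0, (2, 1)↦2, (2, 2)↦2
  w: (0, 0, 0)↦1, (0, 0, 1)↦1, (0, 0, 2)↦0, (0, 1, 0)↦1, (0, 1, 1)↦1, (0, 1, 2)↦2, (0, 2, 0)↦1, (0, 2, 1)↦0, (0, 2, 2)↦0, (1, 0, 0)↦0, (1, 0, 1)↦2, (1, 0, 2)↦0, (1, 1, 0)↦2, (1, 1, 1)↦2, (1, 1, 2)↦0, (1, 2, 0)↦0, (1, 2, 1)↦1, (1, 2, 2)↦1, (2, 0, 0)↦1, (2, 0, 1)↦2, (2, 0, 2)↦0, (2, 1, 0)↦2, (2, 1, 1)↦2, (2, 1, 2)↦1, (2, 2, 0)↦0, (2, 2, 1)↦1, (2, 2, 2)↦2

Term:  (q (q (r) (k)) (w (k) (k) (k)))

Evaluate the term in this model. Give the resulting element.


  r = 1
  k = 2
  (q (r) (k)) = q(1, 2) = 2
  k = 2
  k = 2
  k = 2
  (w (k) (k) (k)) = w(2, 2, 2) = 2
  (q (q (r) (k)) (w (k) (k) (k))) = q(2, 2) = 2

value = 2


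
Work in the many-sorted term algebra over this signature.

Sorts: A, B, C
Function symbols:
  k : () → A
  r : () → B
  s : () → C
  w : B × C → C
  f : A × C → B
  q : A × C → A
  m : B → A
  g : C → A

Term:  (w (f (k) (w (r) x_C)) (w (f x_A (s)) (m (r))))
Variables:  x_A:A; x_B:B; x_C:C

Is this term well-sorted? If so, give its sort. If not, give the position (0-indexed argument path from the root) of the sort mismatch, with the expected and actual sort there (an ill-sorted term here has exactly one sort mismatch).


ill-sorted at position [1, 1]: expected C, got A

    (k) : A
      (r) : B
      x_C : C
    (w (r) x_C) : C
  (f (k) (w (r) x_C)) : B
      x_A : A
      (s) : C
    (f x_A (s)) : B
      (r) : B
    (m (r)) : A
  (w (f x_A (s)) (m (r))) : ✗ arg 1 at [1, 1] has sort A, expected C


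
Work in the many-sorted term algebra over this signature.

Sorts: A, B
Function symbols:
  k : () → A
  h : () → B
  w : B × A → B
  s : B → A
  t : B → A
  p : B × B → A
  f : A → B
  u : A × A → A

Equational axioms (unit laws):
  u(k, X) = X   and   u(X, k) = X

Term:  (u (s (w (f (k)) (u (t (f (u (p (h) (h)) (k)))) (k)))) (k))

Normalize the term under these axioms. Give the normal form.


1. (u (s (w (f (k)) (u (t (f (u (p (h) (h)) (k)))) (k)))) (k))  →  (s (w (f (k)) (u (t (f (u (p (h) (h)) (k)))) (k))))
2. (s (w (f (k)) (u (t (f (u (p (h) (h)) (k)))) (k))))  →  (s (w (f (k)) (t (f (u (p (h) (h)) (k))))))
3. (s (w (f (k)) (t (f (u (p (h) (h)) (k))))))  →  (s (w (f (k)) (t (f (p (h) (h))))))

normal form = (s (w (f (k)) (t (f (p (h) (h))))))


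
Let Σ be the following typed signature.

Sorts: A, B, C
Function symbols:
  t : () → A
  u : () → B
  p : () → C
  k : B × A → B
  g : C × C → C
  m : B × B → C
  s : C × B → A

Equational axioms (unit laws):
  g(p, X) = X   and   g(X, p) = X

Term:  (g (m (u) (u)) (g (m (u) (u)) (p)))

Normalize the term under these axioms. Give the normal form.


1. (g (m (u) (u)) (g (m (u) (u)) (p)))  →  (g (m (u) (u)) (m (u) (u)))

normal form = (g (m (u) (u)) (m (u) (u)))


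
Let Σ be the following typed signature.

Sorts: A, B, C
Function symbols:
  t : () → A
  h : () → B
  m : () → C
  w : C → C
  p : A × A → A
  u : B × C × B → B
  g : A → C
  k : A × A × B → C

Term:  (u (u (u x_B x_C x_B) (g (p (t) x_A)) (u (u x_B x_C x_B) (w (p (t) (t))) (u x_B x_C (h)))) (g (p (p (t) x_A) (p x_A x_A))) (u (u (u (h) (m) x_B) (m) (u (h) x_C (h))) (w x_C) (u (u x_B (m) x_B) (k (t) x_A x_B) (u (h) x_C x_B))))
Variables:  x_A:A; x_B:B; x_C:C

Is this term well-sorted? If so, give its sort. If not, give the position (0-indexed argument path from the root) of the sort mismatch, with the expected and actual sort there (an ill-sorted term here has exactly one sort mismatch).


      x_B : B
      x_C : C
      x_B : B
    (u x_B x_C x_B) : B
        (t) : A
        x_A : A
      (p (t) x_A) : A
    (g (p (t) x_A)) : C
        x_B : B
        x_C : C
        x_B : B
      (u x_B x_C x_B) : B
          (t) : A
          (t) : A
        (p (t) (t)) : A
      (w (p (t) (t))) : ✗ arg 0 at [0, 2, 1, 0] has sort A, expected C
        x_B : B
        x_C : C
        (h) : B
      (u x_B x_C (h)) : B
        (t) : A
        x_A : A
      (p (t) x_A) : A
        x_A : A
        x_A : A
      (p x_A x_A) : A
    (p (p (t) x_A) (p x_A x_A)) : A
  (g (p (p (t) x_A) (p x_A x_A))) : C
        (h) : B
        (m) : C
        x_B : B
      (u (h) (m) x_B) : B
      (m) : C
        (h) : B
        x_C : C
        (h) : B
      (u (h) x_C (h)) : B
    (u (u (h) (m) x_B) (m) (u (h) x_C (h))) : B
      x_C : C
    (w x_C) : C
        x_B : B
        (m) : C
        x_B : B
      (u x_B (m) x_B) : B
        (t) : A
        x_A : A
        x_B : B
      (k (t) x_A x_B) : C
        (h) : B
        x_C : C
        x_B : B
      (u (h) x_C x_B) : B
    (u (u x_B (m) x_B) (k (t) x_A x_B) (u (h) x_C x_B)) : B
  (u (u (u (h) (m) x_B) (m) (u (h) x_C (h))) (w x_C) (u (u x_B (m) x_B) (k (t) x_A x_B) (u (h) x_C x_B))) : B

ill-sorted at position [0, 2, 1, 0]: expected C, got A


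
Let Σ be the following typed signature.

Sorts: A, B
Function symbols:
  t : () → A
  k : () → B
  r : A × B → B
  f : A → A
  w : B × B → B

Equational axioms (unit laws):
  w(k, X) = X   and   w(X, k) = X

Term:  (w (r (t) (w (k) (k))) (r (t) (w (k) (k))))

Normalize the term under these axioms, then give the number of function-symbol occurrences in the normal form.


1. (w (r (t) (w (k) (k))) (r (t) (w (k) (k))))  →  (w (r (t) (k)) (r (t) (w (k) (k))))
2. (w (r (t) (k)) (r (t) (w (k) (k))))  →  (w (r (t) (k)) (r (t) (k)))
normal form: (w (r (t) (k)) (r (t) (k)))

size = 7


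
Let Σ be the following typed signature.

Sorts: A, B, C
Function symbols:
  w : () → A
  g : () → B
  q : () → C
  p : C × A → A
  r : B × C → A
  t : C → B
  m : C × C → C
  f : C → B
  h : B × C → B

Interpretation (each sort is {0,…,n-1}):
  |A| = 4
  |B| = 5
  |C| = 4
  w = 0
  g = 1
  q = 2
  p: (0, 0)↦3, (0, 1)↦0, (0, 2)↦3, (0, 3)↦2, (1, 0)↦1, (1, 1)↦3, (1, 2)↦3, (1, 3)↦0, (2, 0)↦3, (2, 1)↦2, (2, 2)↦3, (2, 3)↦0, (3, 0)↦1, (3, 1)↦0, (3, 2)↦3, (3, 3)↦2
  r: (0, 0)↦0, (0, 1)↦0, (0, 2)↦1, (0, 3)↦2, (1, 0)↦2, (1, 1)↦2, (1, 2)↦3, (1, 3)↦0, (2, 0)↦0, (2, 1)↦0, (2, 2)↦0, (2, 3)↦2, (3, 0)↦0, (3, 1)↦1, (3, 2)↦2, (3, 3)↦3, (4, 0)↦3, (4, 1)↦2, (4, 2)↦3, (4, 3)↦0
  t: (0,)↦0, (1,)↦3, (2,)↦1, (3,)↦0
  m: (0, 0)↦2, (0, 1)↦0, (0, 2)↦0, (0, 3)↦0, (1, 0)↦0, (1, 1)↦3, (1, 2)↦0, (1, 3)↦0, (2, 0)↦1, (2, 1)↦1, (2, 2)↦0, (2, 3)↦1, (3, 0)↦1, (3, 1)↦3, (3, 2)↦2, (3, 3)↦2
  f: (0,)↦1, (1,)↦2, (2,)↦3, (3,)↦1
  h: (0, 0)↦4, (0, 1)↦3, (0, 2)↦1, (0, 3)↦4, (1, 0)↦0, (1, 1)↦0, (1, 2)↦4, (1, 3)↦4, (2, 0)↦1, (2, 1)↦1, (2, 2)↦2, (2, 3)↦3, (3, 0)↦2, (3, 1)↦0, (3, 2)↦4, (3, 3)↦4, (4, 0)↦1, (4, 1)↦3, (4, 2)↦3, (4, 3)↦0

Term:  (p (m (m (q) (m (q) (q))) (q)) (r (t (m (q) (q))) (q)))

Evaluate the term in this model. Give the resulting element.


value = 0

  q = 2
  q = 2
  q = 2
  (m (q) (q)) = m(2, 2) = 0
  (m (q) (m (q) (q))) = m(2, 0) = 1
  q = 2
  (m (m (q) (m (q) (q))) (q)) = m(1, 2) = 0
  q = 2
  q = 2
  (m (q) (q)) = m(2, 2) = 0
  (t (m (q) (q))) = t(0,) = 0
  q = 2
  (r (t (m (q) (q))) (q)) = r(0, 2) = 1
  (p (m (m (q) (m (q) (q))) (q)) (r (t (m (q) (q))) (q))) = p(0, 1) = 0


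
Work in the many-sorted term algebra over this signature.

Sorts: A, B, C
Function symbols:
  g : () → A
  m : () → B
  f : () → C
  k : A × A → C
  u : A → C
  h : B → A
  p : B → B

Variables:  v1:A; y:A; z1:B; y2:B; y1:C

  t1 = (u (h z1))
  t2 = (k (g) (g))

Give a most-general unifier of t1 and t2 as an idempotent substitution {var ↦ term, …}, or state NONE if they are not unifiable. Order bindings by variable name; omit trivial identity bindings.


head clash or occurs-check failure — not unifiable

NONE (not unifiable)


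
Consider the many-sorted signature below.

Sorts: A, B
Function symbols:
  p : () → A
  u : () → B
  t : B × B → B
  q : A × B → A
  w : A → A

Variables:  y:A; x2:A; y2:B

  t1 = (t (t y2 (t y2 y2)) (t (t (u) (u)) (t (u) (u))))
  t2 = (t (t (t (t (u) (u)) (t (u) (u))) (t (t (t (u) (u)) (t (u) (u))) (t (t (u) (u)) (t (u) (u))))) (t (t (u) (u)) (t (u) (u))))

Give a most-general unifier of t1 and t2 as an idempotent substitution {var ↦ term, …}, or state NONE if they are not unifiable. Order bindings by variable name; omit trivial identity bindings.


{y2 ↦ (t (t (u) (u)) (t (u) (u)))}


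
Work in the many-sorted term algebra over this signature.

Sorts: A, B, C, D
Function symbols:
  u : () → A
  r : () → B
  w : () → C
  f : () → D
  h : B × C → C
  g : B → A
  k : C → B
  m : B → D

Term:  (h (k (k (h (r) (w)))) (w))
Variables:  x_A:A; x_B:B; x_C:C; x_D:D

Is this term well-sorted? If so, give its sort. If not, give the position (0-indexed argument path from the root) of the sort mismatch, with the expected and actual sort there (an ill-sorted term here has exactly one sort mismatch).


        (r) : B
        (w) : C
      (h (r) (w)) : C
    (k (h (r) (w))) : B
  (k (k (h (r) (w)))) : ✗ arg 0 at [0, 0] has sort B, expected C
  (w) : C

ill-sorted at position [0, 0]: expected C, got B


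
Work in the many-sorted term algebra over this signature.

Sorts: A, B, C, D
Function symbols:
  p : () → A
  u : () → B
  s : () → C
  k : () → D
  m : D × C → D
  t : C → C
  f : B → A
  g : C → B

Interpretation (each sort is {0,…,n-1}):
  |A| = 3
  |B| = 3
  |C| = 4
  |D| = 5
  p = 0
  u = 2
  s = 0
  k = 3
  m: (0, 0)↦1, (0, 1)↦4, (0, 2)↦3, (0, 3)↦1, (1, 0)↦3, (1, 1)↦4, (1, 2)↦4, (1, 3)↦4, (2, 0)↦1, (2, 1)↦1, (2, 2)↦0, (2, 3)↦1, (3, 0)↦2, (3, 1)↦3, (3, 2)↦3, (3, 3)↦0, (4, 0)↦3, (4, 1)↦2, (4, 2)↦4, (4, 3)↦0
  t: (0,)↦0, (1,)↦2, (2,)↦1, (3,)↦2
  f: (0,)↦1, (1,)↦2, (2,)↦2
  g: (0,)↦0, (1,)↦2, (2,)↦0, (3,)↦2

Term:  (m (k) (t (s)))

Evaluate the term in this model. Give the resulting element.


value = 2

  k = 3
  s = 0
  (t (s)) = t(0,) = 0
  (m (k) (t (s))) = m(3, 0) = 2


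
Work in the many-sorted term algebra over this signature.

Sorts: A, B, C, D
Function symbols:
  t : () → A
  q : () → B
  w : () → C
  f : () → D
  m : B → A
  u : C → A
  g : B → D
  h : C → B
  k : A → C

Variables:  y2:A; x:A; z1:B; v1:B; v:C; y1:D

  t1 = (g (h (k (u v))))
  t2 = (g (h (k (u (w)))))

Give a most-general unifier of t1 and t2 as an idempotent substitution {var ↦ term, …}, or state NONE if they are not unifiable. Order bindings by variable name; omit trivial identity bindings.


{v ↦ (w)}


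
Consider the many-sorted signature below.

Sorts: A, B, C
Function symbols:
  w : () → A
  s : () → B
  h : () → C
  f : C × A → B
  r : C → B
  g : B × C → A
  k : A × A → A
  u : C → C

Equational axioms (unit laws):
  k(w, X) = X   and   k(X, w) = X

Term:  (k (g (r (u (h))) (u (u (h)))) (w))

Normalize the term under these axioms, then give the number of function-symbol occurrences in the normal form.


1. (k (g (r (u (h))) (u (u (h)))) (w))  →  (g (r (u (h))) (u (u (h))))
normal form: (g (r (u (h))) (u (u (h))))

size = 7


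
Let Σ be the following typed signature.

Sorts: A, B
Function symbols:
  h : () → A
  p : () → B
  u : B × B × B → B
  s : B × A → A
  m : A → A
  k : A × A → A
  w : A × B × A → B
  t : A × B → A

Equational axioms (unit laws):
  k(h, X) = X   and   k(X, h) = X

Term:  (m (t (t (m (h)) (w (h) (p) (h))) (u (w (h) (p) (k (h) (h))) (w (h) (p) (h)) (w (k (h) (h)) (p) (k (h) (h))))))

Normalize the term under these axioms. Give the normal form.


normal form = (m (t (t (m (h)) (w (h) (p) (h))) (u (w (h) (p) (h)) (w (h) (p) (h)) (w (h) (p) (h)))))

1. (m (t (t (m (h)) (w (h) (p) (h))) (u (w (h) (p) (k (h) (h))) (w (h) (p) (h)) (w (k (h) (h)) (p) (k (h) (h))))))  →  (m (t (t (m (h)) (w (h) (p) (h))) (u (w (h) (p) (h)) (w (h) (p) (h)) (w (k (h) (h)) (p) (k (h) (h))))))
2. (m (t (t (m (h)) (w (h) (p) (h))) (u (w (h) (p) (h)) (w (h) (p) (h)) (w (k (h) (h)) (p) (k (h) (h))))))  →  (m (t (t (m (h)) (w (h) (p) (h))) (u (w (h) (p) (h)) (w (h) (p) (h)) (w (h) (p) (k (h) (h))))))
3. (m (t (t (m (h)) (w (h) (p) (h))) (u (w (h) (p) (h)) (w (h) (p) (h)) (w (h) (p) (k (h) (h))))))  →  (m (t (t (m (h)) (w (h) (p) (h))) (u (w (h) (p) (h)) (w (h) (p) (h)) (w (h) (p) (h)))))


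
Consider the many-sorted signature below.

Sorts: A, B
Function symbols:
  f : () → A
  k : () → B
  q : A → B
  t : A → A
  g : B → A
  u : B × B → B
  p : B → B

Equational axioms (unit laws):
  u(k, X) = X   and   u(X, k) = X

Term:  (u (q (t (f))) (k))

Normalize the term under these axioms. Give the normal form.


1. (u (q (t (f))) (k))  →  (q (t (f)))

normal form = (q (t (f)))


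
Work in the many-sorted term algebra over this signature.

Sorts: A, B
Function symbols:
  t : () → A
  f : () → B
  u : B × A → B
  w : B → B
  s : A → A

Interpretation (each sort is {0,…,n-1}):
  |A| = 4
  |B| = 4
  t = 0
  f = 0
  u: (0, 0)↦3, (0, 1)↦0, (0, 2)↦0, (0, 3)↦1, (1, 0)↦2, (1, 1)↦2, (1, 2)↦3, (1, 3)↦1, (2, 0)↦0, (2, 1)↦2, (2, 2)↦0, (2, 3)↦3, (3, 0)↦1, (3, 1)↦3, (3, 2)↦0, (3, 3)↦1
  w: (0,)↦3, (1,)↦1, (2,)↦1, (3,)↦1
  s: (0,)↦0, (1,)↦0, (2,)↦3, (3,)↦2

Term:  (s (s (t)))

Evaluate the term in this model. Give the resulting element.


value = 0

  t = 0
  (s (t)) = s(0,) = 0
  (s (s (t))) = s(0,) = 0


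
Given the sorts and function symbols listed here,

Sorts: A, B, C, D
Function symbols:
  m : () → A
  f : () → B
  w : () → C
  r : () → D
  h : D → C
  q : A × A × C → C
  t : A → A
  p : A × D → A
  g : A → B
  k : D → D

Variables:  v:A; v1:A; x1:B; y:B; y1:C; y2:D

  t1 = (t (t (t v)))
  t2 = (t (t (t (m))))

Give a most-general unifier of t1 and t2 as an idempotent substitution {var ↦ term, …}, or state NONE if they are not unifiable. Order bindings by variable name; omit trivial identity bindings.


{v ↦ (m)}


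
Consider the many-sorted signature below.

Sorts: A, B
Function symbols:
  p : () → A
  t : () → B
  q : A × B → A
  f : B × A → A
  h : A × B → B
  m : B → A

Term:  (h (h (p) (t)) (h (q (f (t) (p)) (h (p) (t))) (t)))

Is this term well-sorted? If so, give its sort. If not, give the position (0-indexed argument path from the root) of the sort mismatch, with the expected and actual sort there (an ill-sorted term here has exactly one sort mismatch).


ill-sorted at position [0]: expected A, got B

    (p) : A
    (t) : B
  (h (p) (t)) : B
        (t) : B
        (p) : A
      (f (t) (p)) : A
        (p) : A
        (t) : B
      (h (p) (t)) : B
    (q (f (t) (p)) (h (p) (t))) : A
    (t) : B
  (h (q (f (t) (p)) (h (p) (t))) (t)) : B
(h (h (p) (t)) (h (q (f (t) (p)) (h (p) (t))) (t))) : ✗ arg 0 at [0] has sort B, expected A


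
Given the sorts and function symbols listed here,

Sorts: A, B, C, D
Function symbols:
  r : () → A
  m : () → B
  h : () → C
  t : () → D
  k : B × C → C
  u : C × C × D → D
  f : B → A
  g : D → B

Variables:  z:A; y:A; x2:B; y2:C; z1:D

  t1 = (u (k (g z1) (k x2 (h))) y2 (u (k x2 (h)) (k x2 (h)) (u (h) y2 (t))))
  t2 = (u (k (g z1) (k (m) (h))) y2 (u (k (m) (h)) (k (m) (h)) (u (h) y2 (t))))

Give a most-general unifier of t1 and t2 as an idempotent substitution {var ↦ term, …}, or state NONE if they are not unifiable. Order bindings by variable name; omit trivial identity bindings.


{x2 ↦ (m)}


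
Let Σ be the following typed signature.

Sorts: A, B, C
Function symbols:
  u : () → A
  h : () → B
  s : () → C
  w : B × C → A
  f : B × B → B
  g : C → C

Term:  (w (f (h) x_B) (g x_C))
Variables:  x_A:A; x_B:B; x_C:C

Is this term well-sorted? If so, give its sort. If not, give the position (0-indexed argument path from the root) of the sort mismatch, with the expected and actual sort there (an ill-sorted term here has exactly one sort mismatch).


    (h) : B
    x_B : B
  (f (h) x_B) : B
    x_C : C
  (g x_C) : C
(w (f (h) x_B) (g x_C)) : A

well-sorted; sort = A


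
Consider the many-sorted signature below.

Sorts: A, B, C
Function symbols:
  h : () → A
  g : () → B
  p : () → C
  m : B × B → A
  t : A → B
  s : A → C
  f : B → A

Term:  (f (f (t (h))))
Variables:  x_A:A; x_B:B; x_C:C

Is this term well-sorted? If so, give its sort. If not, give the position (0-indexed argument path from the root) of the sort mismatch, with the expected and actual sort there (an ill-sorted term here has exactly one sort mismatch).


      (h) : A
    (t (h)) : B
  (f (t (h))) : A
(f (f (t (h)))) : ✗ arg 0 at [0] has sort A, expected B

ill-sorted at position [0]: expected B, got A


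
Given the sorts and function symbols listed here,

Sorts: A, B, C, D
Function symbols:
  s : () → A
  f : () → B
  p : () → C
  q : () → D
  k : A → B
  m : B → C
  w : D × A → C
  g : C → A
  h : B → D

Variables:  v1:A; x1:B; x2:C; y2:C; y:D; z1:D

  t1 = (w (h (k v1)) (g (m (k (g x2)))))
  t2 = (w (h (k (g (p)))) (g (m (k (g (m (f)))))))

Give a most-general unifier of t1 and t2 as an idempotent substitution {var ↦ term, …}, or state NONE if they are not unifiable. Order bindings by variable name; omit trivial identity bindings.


{v1 ↦ (g (p)), x2 ↦ (m (f))}


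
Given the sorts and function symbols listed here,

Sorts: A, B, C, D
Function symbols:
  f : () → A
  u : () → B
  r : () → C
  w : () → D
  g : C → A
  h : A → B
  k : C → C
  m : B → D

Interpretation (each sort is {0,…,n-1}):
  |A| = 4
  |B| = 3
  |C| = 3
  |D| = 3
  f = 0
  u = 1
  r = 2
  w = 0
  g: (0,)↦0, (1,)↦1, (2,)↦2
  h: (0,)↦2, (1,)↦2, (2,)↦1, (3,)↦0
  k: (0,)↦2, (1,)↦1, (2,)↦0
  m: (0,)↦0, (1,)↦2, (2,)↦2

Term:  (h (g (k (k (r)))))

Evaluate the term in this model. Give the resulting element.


  r = 2
  (k (r)) = k(2,) = 0
  (k (k (r))) = k(0,) = 2
  (g (k (k (r)))) = g(2,) = 2
  (h (g (k (k (r))))) = h(2,) = 1

value = 1


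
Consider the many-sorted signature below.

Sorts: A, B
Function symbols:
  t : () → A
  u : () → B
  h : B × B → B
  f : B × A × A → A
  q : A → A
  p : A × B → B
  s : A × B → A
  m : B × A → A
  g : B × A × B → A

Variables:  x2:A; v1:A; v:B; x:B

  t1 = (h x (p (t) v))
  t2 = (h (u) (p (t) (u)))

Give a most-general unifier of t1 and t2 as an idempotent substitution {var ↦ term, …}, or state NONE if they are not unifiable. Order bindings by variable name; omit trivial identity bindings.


{v ↦ (u), x ↦ (u)}


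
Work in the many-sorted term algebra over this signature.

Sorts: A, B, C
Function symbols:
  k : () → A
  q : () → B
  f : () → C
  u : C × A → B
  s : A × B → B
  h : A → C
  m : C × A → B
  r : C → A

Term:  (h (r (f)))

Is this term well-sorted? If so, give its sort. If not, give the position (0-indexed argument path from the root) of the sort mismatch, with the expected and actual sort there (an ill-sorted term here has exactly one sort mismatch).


well-sorted; sort = C

    (f) : C
  (r (f)) : A
(h (r (f))) : C


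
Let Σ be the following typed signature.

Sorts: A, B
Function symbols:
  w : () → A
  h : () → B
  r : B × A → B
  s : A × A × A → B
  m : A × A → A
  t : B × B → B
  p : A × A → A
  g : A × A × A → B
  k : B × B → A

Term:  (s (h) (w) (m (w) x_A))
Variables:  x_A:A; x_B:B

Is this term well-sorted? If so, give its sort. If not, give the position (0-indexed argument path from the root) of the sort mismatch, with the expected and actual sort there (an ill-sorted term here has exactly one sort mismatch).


ill-sorted at position [0]: expected A, got B

  (h) : B
  (w) : A
    (w) : A
    x_A : A
  (m (w) x_A) : A
(s (h) (w) (m (w) x_A)) : ✗ arg 0 at [0] has sort B, expected A


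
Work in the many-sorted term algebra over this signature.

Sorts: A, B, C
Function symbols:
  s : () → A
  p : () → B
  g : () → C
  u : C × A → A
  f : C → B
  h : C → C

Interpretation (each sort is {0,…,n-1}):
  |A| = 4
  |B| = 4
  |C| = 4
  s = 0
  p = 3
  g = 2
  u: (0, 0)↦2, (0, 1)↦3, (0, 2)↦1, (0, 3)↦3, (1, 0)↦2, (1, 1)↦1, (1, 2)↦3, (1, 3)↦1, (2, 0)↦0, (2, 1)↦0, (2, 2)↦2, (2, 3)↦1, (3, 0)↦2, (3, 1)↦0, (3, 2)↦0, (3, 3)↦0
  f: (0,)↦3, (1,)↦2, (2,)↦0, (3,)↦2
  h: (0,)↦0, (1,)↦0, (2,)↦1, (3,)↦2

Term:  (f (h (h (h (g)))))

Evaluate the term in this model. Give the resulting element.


value = 3

  g = 2
  (h (g)) = h(2,) = 1
  (h (h (g))) = h(1,) = 0
  (h (h (h (g)))) = h(0,) = 0
  (f (h (h (h (g))))) = f(0,) = 3


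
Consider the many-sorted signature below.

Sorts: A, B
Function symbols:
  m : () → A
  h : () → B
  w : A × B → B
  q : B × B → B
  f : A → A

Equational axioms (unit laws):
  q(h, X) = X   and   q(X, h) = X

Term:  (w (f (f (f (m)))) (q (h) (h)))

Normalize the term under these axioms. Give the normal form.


normal form = (w (f (f (f (m)))) (h))

1. (w (f (f (f (m)))) (q (h) (h)))  →  (w (f (f (f (m)))) (h))


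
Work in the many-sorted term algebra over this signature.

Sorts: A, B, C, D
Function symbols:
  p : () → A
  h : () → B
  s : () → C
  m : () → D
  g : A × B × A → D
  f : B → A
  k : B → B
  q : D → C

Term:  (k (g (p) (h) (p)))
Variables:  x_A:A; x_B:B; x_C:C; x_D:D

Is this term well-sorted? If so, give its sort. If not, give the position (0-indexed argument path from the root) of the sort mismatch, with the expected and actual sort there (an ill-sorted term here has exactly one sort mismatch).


ill-sorted at position [0]: expected B, got D

    (p) : A
    (h) : B
    (p) : A
  (g (p) (h) (p)) : D
(k (g (p) (h) (p))) : ✗ arg 0 at [0] has sort D, expected B


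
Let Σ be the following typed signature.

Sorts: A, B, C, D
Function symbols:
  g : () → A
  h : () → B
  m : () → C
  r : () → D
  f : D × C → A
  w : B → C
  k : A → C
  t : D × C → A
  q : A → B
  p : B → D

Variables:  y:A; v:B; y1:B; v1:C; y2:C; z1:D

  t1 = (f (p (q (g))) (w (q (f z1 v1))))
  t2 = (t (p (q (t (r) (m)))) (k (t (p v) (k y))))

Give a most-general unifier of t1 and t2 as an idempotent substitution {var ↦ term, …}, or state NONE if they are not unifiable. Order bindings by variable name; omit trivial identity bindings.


head clash or occurs-check failure — not unifiable

NONE (not unifiable)


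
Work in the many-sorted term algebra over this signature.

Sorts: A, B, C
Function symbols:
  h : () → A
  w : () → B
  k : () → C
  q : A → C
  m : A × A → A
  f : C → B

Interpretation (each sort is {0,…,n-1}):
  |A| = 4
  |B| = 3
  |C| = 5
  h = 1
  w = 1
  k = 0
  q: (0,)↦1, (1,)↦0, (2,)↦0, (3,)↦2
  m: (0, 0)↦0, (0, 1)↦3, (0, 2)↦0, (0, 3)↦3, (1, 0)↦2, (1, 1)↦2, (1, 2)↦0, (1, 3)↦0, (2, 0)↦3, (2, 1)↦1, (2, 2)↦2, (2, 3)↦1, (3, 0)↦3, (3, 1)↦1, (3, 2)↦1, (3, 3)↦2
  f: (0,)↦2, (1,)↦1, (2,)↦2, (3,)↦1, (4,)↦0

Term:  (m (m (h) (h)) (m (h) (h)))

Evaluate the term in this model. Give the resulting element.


value = 2

  h = 1
  h = 1
  (m (h) (h)) = m(1, 1) = 2
  h = 1
  h = 1
  (m (h) (h)) = m(1, 1) = 2
  (m (m (h) (h)) (m (h) (h))) = m(2, 2) = 2


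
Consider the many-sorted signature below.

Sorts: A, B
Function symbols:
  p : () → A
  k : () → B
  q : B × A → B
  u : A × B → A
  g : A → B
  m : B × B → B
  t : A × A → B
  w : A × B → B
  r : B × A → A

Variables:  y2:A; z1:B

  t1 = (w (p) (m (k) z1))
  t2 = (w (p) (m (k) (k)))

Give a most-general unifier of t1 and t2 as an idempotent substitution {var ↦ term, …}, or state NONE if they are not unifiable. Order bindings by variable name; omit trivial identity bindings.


{z1 ↦ (k)}


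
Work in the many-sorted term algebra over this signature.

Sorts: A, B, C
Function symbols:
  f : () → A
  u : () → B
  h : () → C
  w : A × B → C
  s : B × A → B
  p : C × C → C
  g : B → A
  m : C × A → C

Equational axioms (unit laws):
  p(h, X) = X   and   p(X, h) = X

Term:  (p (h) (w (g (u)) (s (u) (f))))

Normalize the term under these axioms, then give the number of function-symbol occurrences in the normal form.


1. (p (h) (w (g (u)) (s (u) (f))))  →  (w (g (u)) (s (u) (f)))
normal form: (w (g (u)) (s (u) (f)))

size = 6


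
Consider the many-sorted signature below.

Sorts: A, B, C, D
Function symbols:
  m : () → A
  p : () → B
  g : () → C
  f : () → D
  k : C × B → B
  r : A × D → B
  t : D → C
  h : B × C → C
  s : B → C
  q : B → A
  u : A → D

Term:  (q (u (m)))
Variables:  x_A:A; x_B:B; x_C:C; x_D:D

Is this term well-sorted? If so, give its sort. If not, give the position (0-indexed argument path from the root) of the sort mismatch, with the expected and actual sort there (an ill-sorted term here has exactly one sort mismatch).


    (m) : A
  (u (m)) : D
(q (u (m))) : ✗ arg 0 at [0] has sort D, expected B

ill-sorted at position [0]: expected B, got D


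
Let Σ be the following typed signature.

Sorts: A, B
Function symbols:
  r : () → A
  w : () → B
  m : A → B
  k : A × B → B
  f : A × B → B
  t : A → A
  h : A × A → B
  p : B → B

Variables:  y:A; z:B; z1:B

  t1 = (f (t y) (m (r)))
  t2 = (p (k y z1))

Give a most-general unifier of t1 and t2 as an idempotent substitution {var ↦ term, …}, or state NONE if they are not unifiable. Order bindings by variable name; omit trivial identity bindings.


NONE (not unifiable)

head clash or occurs-check failure — not unifiable


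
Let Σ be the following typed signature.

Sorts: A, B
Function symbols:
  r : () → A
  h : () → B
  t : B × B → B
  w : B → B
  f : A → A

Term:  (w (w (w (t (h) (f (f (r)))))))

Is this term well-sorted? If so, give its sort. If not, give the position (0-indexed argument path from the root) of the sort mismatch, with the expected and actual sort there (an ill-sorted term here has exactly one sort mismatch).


ill-sorted at position [0, 0, 0, 1]: expected B, got A

        (h) : B
            (r) : A
          (f (r)) : A
        (f (f (r))) : A
      (t (h) (f (f (r)))) : ✗ arg 1 at [0, 0, 0, 1] has sort A, expected B


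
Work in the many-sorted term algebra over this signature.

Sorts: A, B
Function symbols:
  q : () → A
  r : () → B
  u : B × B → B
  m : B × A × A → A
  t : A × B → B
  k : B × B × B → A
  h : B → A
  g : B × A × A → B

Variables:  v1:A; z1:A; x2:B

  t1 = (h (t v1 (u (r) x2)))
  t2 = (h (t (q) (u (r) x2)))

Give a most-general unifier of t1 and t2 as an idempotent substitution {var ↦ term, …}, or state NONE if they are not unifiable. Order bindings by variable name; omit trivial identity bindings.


{v1 ↦ (q)}


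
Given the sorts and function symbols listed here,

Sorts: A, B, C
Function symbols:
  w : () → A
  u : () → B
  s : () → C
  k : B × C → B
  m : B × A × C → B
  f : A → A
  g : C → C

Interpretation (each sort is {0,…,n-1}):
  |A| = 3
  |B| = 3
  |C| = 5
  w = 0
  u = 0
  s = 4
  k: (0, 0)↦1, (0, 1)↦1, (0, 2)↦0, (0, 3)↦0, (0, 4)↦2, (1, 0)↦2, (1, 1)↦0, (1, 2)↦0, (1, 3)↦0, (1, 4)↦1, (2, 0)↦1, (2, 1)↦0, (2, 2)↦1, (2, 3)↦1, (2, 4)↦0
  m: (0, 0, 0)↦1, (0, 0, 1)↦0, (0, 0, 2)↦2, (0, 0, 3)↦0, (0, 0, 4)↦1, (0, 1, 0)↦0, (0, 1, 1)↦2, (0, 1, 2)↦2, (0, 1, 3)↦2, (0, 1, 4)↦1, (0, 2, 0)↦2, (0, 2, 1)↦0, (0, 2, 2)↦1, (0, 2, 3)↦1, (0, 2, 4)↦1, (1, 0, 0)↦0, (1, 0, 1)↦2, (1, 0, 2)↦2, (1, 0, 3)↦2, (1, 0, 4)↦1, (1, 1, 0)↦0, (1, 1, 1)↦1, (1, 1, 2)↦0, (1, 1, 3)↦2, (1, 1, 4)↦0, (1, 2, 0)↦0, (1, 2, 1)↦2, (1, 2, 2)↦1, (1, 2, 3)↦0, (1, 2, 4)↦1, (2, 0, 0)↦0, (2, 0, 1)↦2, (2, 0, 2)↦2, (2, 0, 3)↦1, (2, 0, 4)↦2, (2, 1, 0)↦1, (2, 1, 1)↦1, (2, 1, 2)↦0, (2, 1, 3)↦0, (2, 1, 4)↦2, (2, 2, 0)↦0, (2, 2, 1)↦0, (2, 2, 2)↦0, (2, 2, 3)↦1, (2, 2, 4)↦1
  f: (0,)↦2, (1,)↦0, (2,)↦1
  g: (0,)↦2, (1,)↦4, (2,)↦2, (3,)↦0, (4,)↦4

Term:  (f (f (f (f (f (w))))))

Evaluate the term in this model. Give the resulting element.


value = 1

  w = 0
  (f (w)) = f(0,) = 2
  (f (f (w))) = f(2,) = 1
  (f (f (f (w)))) = f(1,) = 0
  (f (f (f (f (w))))) = f(0,) = 2
  (f (f (f (f (f (w)))))) = f(2,) = 1


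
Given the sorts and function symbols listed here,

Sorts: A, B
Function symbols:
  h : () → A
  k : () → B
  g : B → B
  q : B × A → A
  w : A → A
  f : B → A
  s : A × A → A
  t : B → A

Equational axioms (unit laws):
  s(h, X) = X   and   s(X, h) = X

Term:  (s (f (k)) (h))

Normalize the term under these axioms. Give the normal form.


1. (s (f (k)) (h))  →  (f (k))

normal form = (f (k))


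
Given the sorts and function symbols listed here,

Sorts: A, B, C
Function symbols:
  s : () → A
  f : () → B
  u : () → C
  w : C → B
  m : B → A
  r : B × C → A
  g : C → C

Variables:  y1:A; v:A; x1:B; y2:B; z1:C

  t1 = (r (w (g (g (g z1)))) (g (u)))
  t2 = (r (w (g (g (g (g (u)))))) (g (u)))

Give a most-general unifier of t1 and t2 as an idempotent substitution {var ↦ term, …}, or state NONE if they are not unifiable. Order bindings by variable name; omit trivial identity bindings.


{z1 ↦ (g (u))}


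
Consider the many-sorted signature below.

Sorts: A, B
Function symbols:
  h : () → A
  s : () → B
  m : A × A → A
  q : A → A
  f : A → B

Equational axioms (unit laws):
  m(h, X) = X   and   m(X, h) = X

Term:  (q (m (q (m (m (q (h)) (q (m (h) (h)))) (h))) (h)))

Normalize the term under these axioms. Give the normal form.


normal form = (q (q (m (q (h)) (q (h)))))

1. (q (m (q (m (m (q (h)) (q (m (h) (h)))) (h))) (h)))  →  (q (q (m (m (q (h)) (q (m (h) (h)))) (h))))
2. (q (q (m (m (q (h)) (q (m (h) (h)))) (h))))  →  (q (q (m (q (h)) (q (m (h) (h))))))
3. (q (q (m (q (h)) (q (m (h) (h))))))  →  (q (q (m (q (h)) (q (h)))))


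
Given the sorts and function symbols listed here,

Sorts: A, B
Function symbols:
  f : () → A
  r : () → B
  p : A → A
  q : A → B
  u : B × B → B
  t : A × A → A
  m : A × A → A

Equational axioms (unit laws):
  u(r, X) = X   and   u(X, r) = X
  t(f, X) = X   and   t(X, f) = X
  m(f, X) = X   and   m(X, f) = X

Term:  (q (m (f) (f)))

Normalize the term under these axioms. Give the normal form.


1. (q (m (f) (f)))  →  (q (f))

normal form = (q (f))


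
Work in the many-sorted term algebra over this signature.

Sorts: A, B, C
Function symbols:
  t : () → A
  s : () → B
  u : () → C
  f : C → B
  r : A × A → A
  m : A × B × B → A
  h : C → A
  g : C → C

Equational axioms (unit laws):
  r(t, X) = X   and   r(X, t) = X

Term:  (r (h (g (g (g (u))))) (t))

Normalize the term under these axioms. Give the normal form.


1. (r (h (g (g (g (u))))) (t))  →  (h (g (g (g (u)))))

normal form = (h (g (g (g (u)))))


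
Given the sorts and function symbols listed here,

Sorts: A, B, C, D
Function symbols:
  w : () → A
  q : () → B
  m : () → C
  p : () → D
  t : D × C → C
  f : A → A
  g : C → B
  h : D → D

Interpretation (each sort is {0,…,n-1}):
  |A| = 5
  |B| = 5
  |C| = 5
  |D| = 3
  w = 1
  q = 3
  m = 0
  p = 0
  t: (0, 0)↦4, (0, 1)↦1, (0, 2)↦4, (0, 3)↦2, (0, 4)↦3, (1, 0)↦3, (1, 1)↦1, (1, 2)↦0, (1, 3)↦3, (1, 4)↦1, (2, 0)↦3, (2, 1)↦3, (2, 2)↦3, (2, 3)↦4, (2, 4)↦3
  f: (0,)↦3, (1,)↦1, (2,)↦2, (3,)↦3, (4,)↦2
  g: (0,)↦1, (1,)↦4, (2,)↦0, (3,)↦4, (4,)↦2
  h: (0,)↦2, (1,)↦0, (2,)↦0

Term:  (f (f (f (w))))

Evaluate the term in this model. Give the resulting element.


  w = 1
  (f (w)) = f(1,) = 1
  (f (f (w))) = f(1,) = 1
  (f (f (f (w)))) = f(1,) = 1

value = 1


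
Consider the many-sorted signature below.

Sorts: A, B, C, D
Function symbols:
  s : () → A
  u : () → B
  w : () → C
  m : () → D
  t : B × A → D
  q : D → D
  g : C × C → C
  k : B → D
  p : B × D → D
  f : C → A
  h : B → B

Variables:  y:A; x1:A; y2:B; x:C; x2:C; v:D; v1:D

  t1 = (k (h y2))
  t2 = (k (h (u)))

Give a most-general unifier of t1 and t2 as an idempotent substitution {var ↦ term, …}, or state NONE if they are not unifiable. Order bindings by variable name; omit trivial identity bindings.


{y2 ↦ (u)}


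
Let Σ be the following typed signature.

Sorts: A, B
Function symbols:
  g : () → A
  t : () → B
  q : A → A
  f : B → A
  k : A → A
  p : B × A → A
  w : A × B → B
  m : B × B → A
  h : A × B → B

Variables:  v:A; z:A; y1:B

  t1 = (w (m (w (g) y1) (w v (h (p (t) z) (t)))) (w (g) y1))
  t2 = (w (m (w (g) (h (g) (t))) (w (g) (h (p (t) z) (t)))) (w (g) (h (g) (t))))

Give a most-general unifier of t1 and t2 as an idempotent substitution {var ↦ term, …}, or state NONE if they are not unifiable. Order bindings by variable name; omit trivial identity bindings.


{v ↦ (g), y1 ↦ (h (g) (t))}


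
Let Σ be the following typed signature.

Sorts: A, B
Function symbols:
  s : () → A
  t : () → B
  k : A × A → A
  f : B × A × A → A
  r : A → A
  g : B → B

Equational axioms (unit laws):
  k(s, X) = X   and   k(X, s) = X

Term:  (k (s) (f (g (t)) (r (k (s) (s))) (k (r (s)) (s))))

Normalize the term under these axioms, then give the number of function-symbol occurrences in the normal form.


1. (k (s) (f (g (t)) (r (k (s) (s))) (k (r (s)) (s))))  →  (f (g (t)) (r (k (s) (s))) (k (r (s)) (s)))
2. (f (g (t)) (r (k (s) (s))) (k (r (s)) (s)))  →  (f (g (t)) (r (s)) (k (r (s)) (s)))
3. (f (g (t)) (r (s)) (k (r (s)) (s)))  →  (f (g (t)) (r (s)) (r (s)))
normal form: (f (g (t)) (r (s)) (r (s)))

size = 7


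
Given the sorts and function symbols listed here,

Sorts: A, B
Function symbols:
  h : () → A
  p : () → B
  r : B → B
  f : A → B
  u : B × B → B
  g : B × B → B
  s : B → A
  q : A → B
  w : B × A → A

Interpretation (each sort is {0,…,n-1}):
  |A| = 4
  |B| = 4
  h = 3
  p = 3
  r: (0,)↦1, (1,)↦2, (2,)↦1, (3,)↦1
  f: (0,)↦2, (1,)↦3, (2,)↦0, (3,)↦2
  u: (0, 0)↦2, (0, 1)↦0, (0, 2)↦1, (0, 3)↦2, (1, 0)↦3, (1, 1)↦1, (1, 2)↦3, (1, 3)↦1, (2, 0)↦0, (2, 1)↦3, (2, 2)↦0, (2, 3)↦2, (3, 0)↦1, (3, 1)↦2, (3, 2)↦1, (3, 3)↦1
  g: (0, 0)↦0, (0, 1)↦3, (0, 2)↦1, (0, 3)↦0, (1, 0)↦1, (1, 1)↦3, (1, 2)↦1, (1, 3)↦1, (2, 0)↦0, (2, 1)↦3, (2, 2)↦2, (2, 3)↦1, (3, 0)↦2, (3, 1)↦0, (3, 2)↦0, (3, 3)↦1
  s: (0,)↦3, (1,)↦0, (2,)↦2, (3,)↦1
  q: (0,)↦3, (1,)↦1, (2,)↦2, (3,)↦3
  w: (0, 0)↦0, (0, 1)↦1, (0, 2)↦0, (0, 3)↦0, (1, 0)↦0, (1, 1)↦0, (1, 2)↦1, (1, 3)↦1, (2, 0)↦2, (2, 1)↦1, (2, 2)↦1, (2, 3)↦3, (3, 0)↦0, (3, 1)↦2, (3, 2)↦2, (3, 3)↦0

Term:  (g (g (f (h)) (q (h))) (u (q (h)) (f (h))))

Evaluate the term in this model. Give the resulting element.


value = 3

  h = 3
  (f (h)) = f(3,) = 2
  h = 3
  (q (h)) = q(3,) = 3
  (g (f (h)) (q (h))) = g(2, 3) = 1
  h = 3
  (q (h)) = q(3,) = 3
  h = 3
  (f (h)) = f(3,) = 2
  (u (q (h)) (f (h))) = u(3, 2) = 1
  (g (g (f (h)) (q (h))) (u (q (h)) (f (h)))) = g(1, 1) = 3
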